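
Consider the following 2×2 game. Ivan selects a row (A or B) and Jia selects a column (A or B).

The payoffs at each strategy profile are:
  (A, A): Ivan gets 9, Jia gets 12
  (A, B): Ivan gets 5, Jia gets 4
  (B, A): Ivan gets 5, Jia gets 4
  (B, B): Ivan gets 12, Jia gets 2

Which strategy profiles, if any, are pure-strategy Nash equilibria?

(A, A)

(A, A): Ivan gets 9 ≥ 5 from B, and Jia gets 12 ≥ 4 from B — Nash equilibrium.
(A, B): Ivan prefers B (12 > 5); Jia prefers A (12 > 4) — not an equilibrium.
(B, A): Ivan prefers A (9 > 5) — not an equilibrium.
(B, B): Jia prefers A (4 > 2) — not an equilibrium.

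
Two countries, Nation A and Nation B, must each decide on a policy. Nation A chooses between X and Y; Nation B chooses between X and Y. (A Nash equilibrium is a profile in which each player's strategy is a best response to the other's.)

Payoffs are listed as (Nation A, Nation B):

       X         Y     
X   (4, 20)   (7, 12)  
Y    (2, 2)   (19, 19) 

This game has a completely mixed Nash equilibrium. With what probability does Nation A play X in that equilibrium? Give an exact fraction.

17/25

Let p be the probability that Nation A plays X. In a completely mixed equilibrium, Nation B must be indifferent between X and Y.
Nation B's expected payoff from X is 20p + 2(1−p); from Y it is 12p + 19(1−p).
Setting these equal: 18p + 2 = −7p + 19, so p = 17/25.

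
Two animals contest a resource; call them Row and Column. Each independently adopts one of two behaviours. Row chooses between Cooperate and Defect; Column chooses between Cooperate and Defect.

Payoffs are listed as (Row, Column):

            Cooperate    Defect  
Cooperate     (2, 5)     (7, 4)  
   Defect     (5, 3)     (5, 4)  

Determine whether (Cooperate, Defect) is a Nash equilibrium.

At (Cooperate, Defect), Row earns 7; switching to Defect would give 5, so Row has no profitable deviation.
Column earns 4; switching to Cooperate would give 5, so Column would deviate.
Since at least one player can profitably deviate, this is not a Nash equilibrium.

No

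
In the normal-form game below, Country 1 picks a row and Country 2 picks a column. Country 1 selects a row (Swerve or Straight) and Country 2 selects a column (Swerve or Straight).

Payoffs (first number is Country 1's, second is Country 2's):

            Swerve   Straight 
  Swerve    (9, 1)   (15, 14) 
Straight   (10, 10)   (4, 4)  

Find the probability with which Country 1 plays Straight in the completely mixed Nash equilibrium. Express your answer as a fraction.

Let r be the probability that Country 1 plays Swerve. In a completely mixed equilibrium, Country 2 must be indifferent between Swerve and Straight.
Country 2's expected payoff from Swerve is r + 10(1−r); from Straight it is 14r + 4(1−r).
Setting these equal: −9r + 10 = 10r + 4, so r = 6/19.
Therefore Country 1 plays Straight with probability 1 − 6/19 = 13/19.

13/19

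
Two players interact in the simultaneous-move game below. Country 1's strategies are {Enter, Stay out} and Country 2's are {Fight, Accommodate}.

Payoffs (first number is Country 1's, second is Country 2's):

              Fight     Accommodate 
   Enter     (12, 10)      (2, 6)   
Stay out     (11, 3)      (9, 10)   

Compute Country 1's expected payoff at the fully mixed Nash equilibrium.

43/4

First find y, the probability Country 2 plays Fight, from Country 1's indifference between Enter and Stay out: 12y + 2(1−y) = 11y + 9(1−y), giving y = 7/8.
Since Country 1 is indifferent in equilibrium, Country 1's expected payoff equals the payoff from either row against (7/8, 1/8). Using Enter: 12(7/8) + 2(1/8) = 43/4.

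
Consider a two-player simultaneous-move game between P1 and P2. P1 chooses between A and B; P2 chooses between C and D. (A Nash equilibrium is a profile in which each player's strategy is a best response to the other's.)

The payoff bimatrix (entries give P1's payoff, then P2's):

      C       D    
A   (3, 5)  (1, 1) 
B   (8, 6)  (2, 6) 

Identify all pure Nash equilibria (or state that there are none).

(A, C): P1 prefers B (8 > 3) — not an equilibrium.
(A, D): P1 prefers B (2 > 1); P2 prefers C (5 > 1) — not an equilibrium.
(B, C): P1 gets 8 ≥ 3 from A, and P2 gets 6 ≥ 6 from D — Nash equilibrium.
(B, D): P1 gets 2 ≥ 1 from A, and P2 gets 6 ≥ 6 from C — Nash equilibrium.

(B, C) and (B, D)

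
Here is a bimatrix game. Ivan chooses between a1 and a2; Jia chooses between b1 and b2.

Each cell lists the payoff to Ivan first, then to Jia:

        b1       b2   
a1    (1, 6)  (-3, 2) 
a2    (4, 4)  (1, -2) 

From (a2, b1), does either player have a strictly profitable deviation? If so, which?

Ivan at (a2, b1) earns 4; deviating to a1 yields 1 — not better.
Jia earns 4; deviating to b2 yields -2 — not better.
Neither player can strictly improve; the profile is a Nash equilibrium.

Neither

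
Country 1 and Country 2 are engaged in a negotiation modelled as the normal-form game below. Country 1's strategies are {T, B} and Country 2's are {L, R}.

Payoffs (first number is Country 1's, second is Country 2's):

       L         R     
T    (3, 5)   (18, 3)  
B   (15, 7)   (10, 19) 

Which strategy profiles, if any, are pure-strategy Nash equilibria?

(T, L): Country 1 prefers B (15 > 3) — not an equilibrium.
(T, R): Country 2 prefers L (5 > 3) — not an equilibrium.
(B, L): Country 2 prefers R (19 > 7) — not an equilibrium.
(B, R): Country 1 prefers T (18 > 10) — not an equilibrium.

none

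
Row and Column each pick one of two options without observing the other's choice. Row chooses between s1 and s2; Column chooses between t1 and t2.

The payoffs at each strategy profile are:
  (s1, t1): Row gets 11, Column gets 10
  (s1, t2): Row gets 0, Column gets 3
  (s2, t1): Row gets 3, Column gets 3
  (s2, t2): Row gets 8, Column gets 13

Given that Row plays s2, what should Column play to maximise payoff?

Against s2, Column earns 3 from t1 and 13 from t2.
So t2 is the best response.

t2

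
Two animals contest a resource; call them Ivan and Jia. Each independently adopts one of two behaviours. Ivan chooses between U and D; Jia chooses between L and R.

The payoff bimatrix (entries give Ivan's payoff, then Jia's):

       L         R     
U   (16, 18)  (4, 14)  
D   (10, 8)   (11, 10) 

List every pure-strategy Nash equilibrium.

(U, L): Ivan gets 16 ≥ 10 from D, and Jia gets 18 ≥ 14 from R — Nash equilibrium.
(U, R): Ivan prefers D (11 > 4); Jia prefers L (18 > 14) — not an equilibrium.
(D, L): Ivan prefers U (16 > 10); Jia prefers R (10 > 8) — not an equilibrium.
(D, R): Ivan gets 11 ≥ 4 from U, and Jia gets 10 ≥ 8 from L — Nash equilibrium.

(U, L) and (D, R)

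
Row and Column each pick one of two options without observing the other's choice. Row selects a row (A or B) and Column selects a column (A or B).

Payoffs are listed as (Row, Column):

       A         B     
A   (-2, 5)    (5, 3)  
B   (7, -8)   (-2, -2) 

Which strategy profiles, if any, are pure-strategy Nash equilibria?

none

(A, A): Row prefers B (7 > -2) — not an equilibrium.
(A, B): Column prefers A (5 > 3) — not an equilibrium.
(B, A): Column prefers B (-2 > -8) — not an equilibrium.
(B, B): Row prefers A (5 > -2) — not an equilibrium.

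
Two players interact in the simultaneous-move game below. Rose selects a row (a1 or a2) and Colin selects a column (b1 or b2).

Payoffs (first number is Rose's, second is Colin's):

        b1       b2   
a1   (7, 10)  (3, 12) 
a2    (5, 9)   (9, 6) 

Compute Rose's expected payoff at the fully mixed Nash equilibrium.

6

First find q, the probability Colin plays b1, from Rose's indifference between a1 and a2: 7q + 3(1−q) = 5q + 9(1−q), giving q = 3/4.
Since Rose is indifferent in equilibrium, Rose's expected payoff equals the payoff from either row against (3/4, 1/4). Using a1: 7(3/4) + 3(1/4) = 6.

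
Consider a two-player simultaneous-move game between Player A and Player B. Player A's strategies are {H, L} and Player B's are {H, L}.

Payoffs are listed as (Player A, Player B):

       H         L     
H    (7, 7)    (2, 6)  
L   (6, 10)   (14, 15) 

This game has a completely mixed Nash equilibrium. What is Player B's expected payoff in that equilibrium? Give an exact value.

First find x, the probability Player A plays H, from Player B's indifference between H and L: 7x + 10(1−x) = 6x + 15(1−x), giving x = 5/6.
Since Player B is indifferent in equilibrium, Player B's expected payoff equals the payoff from either column against (5/6, 1/6). Using H: 7(5/6) + 10(1/6) = 15/2.

15/2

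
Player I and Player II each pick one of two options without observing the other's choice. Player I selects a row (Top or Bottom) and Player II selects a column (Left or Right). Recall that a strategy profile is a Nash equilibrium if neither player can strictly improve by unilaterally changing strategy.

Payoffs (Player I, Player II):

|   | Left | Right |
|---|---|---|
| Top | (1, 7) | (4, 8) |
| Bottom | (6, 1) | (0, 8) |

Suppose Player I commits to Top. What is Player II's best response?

Right

Against Top, Player II earns 7 from Left and 8 from Right.
So Right is the best response.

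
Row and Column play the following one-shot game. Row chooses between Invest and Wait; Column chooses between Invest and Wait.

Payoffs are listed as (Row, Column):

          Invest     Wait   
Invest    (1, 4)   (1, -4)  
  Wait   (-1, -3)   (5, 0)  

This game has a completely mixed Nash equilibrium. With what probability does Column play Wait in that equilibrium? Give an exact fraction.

Let c be the probability that Column plays Invest. In a completely mixed equilibrium, Row must be indifferent between Invest and Wait.
Row's expected payoff from Invest is c + (1−c); from Wait it is −c + 5(1−c).
Setting these equal: 1 = −6c + 5, so c = 2/3.
Therefore Column plays Wait with probability 1 − 2/3 = 1/3.

1/3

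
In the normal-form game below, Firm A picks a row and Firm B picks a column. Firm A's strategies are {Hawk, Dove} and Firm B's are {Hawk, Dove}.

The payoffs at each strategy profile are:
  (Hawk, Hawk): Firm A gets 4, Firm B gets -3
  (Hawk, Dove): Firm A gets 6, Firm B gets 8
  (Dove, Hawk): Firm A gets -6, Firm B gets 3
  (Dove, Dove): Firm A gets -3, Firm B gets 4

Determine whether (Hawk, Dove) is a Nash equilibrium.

Yes

At (Hawk, Dove), Firm A earns 6; switching to Dove would give -3, so Firm A has no profitable deviation.
Firm B earns 8; switching to Hawk would give -3, so Firm B has no profitable deviation.
Neither player can gain by a unilateral deviation, so this profile is a Nash equilibrium.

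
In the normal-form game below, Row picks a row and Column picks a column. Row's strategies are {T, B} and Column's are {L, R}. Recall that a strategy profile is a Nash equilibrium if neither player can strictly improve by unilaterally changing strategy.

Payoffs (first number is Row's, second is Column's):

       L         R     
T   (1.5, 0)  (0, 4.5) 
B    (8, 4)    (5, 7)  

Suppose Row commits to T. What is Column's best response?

Against T, Column earns 0 from L and 4.5 from R.
So R is the best response.

R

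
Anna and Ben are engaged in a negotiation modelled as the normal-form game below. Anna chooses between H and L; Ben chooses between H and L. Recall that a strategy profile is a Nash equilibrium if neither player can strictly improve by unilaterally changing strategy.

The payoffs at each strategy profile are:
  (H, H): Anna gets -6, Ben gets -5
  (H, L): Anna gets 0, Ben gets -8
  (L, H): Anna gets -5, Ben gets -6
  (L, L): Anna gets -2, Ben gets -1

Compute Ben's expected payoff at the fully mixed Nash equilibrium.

First find x, the probability Anna plays H, from Ben's indifference between H and L: −5x − 6(1−x) = −8x − (1−x), giving x = 5/8.
Since Ben is indifferent in equilibrium, Ben's expected payoff equals the payoff from either column against (5/8, 3/8). Using H: −5(5/8) − 6(3/8) = -43/8.

-43/8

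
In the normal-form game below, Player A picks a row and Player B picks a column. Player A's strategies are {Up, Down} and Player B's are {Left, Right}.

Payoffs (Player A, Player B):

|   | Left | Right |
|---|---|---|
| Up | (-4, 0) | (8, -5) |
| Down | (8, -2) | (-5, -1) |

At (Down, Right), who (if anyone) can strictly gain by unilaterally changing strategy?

Player A at (Down, Right) earns -5; deviating to Up yields 8 — a strict improvement.
Player B earns -1; deviating to Left yields -2 — not better.
Only Player A has a strictly profitable deviation.

Player A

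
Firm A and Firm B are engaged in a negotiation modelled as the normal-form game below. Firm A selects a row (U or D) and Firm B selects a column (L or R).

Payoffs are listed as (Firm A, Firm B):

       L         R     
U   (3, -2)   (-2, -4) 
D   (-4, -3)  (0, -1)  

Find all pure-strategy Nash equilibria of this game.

(U, L): Firm A gets 3 ≥ -4 from D, and Firm B gets -2 ≥ -4 from R — Nash equilibrium.
(U, R): Firm A prefers D (0 > -2); Firm B prefers L (-2 > -4) — not an equilibrium.
(D, L): Firm A prefers U (3 > -4); Firm B prefers R (-1 > -3) — not an equilibrium.
(D, R): Firm A gets 0 ≥ -2 from U, and Firm B gets -1 ≥ -3 from L — Nash equilibrium.

(U, L) and (D, R)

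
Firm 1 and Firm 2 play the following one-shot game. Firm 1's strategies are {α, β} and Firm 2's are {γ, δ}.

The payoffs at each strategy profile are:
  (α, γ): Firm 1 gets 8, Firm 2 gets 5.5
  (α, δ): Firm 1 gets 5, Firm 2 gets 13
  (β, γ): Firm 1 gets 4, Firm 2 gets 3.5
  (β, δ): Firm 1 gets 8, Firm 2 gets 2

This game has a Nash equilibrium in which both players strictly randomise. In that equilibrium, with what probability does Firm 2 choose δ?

4/7

Let c be the probability that Firm 2 plays γ. In a completely mixed equilibrium, Firm 1 must be indifferent between α and β.
Firm 1's expected payoff from α is 8c + 5(1−c); from β it is 4c + 8(1−c).
Setting these equal: 3c + 5 = −4c + 8, so c = 3/7.
Therefore Firm 2 plays δ with probability 1 − 3/7 = 4/7.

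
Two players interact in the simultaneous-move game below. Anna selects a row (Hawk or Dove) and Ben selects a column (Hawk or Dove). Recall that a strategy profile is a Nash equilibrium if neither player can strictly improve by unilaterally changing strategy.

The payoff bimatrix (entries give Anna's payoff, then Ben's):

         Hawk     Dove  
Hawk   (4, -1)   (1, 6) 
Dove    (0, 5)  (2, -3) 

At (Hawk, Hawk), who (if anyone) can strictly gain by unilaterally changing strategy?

Ben

Anna at (Hawk, Hawk) earns 4; deviating to Dove yields 0 — not better.
Ben earns -1; deviating to Dove yields 6 — a strict improvement.
Only Ben has a strictly profitable deviation.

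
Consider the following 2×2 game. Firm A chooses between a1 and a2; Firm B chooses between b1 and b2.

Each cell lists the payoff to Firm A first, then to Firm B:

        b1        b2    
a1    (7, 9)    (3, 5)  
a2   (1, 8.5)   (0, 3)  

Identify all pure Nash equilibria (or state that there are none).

(a1, b1)

(a1, b1): Firm A gets 7 ≥ 1 from a2, and Firm B gets 9 ≥ 5 from b2 — Nash equilibrium.
(a1, b2): Firm B prefers b1 (9 > 5) — not an equilibrium.
(a2, b1): Firm A prefers a1 (7 > 1) — not an equilibrium.
(a2, b2): Firm A prefers a1 (3 > 0); Firm B prefers b1 (8.5 > 3) — not an equilibrium.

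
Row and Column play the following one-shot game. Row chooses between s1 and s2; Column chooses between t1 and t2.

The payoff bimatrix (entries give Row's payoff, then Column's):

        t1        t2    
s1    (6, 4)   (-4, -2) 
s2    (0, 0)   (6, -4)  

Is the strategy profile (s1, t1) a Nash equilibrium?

At (s1, t1), Row earns 6; switching to s2 would give 0, so Row has no profitable deviation.
Column earns 4; switching to t2 would give -2, so Column has no profitable deviation.
Neither player can gain by a unilateral deviation, so this profile is a Nash equilibrium.

Yes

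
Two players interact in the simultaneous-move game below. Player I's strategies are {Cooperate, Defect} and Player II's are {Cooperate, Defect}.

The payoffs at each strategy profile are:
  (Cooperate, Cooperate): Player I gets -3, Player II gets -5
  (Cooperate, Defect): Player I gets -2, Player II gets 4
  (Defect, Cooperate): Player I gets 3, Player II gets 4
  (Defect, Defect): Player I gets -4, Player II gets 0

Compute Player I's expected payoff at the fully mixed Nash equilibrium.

-9/4

First find y, the probability Player II plays Cooperate, from Player I's indifference between Cooperate and Defect: −3y − 2(1−y) = 3y − 4(1−y), giving y = 1/4.
Since Player I is indifferent in equilibrium, Player I's expected payoff equals the payoff from either row against (1/4, 3/4). Using Cooperate: −3(1/4) − 2(3/4) = -9/4.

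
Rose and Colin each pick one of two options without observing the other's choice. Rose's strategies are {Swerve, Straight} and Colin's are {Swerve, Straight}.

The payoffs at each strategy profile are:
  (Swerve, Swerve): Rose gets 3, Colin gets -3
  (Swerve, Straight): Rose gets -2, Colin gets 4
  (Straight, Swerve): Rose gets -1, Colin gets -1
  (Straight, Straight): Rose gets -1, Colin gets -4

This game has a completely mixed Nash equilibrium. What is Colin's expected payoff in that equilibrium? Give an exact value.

First find x, the probability Rose plays Swerve, from Colin's indifference between Swerve and Straight: −3x − (1−x) = 4x − 4(1−x), giving x = 3/10.
Since Colin is indifferent in equilibrium, Colin's expected payoff equals the payoff from either column against (3/10, 7/10). Using Swerve: −3(3/10) − (7/10) = -8/5.

-8/5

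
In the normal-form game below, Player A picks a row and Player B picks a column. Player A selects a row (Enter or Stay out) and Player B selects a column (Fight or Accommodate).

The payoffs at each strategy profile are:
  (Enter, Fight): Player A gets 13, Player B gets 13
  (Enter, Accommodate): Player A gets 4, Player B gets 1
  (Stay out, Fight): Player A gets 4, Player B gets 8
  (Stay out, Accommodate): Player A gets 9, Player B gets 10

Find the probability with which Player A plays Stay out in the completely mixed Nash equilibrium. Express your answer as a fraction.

6/7

Let r be the probability that Player A plays Enter. In a completely mixed equilibrium, Player B must be indifferent between Fight and Accommodate.
Player B's expected payoff from Fight is 13r + 8(1−r); from Accommodate it is r + 10(1−r).
Setting these equal: 5r + 8 = −9r + 10, so r = 1/7.
Therefore Player A plays Stay out with probability 1 − 1/7 = 6/7.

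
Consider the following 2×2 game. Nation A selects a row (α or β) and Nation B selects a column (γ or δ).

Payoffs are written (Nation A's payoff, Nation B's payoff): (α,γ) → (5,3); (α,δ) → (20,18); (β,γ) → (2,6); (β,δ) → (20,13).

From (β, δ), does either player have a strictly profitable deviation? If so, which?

Nation A at (β, δ) earns 20; deviating to α yields 20 — not better.
Nation B earns 13; deviating to γ yields 6 — not better.
Neither player can strictly improve; the profile is a Nash equilibrium.

Neither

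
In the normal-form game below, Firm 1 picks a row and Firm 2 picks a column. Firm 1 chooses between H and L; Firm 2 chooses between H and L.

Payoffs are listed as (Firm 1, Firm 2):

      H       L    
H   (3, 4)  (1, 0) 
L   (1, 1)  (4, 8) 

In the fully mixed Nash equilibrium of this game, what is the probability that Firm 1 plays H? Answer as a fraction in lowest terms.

Let p be the probability that Firm 1 plays H. In a completely mixed equilibrium, Firm 2 must be indifferent between H and L.
Firm 2's expected payoff from H is 4p + (1−p); from L it is 8(1−p).
Setting these equal: 3p + 1 = −8p + 8, so p = 7/11.

7/11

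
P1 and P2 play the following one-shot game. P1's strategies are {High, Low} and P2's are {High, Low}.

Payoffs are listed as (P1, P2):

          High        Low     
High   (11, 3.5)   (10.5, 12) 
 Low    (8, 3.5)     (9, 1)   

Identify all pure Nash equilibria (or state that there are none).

(High, High): P2 prefers Low (12 > 3.5) — not an equilibrium.
(High, Low): P1 gets 10.5 ≥ 9 from Low, and P2 gets 12 ≥ 3.5 from High — Nash equilibrium.
(Low, High): P1 prefers High (11 > 8) — not an equilibrium.
(Low, Low): P1 prefers High (10.5 > 9); P2 prefers High (3.5 > 1) — not an equilibrium.

(High, Low)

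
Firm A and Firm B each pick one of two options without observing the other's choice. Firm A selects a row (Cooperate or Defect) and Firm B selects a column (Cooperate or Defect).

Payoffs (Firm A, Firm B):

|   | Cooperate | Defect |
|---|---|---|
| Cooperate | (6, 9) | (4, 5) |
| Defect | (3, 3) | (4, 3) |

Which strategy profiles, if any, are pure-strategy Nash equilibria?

(Cooperate, Cooperate): Firm A gets 6 ≥ 3 from Defect, and Firm B gets 9 ≥ 5 from Defect — Nash equilibrium.
(Cooperate, Defect): Firm B prefers Cooperate (9 > 5) — not an equilibrium.
(Defect, Cooperate): Firm A prefers Cooperate (6 > 3) — not an equilibrium.
(Defect, Defect): Firm A gets 4 ≥ 4 from Cooperate, and Firm B gets 3 ≥ 3 from Cooperate — Nash equilibrium.

(Cooperate, Cooperate) and (Defect, Defect)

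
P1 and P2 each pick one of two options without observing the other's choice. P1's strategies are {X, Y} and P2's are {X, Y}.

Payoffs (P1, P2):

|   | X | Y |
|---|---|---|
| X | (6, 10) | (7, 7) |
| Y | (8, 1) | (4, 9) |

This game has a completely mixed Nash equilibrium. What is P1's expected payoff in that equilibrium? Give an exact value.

32/5

First find y, the probability P2 plays X, from P1's indifference between X and Y: 6y + 7(1−y) = 8y + 4(1−y), giving y = 3/5.
Since P1 is indifferent in equilibrium, P1's expected payoff equals the payoff from either row against (3/5, 2/5). Using X: 6(3/5) + 7(2/5) = 32/5.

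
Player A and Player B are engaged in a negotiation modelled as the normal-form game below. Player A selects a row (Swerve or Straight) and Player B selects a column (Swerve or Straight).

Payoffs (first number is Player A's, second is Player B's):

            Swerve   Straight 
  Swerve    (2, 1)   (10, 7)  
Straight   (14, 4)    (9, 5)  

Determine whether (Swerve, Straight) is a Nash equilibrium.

Yes

At (Swerve, Straight), Player A earns 10; switching to Straight would give 9, so Player A has no profitable deviation.
Player B earns 7; switching to Swerve would give 1, so Player B has no profitable deviation.
Neither player can gain by a unilateral deviation, so this profile is a Nash equilibrium.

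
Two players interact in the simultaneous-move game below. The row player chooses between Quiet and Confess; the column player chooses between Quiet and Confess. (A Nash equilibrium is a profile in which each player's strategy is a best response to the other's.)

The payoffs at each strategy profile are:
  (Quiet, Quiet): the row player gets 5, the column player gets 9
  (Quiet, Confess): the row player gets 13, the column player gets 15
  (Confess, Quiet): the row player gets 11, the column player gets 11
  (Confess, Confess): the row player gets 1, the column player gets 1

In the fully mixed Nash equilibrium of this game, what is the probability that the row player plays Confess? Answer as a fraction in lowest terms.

3/8

Let p be the probability that the row player plays Quiet. In a completely mixed equilibrium, the column player must be indifferent between Quiet and Confess.
The column player's expected payoff from Quiet is 9p + 11(1−p); from Confess it is 15p + (1−p).
Setting these equal: −2p + 11 = 14p + 1, so p = 5/8.
Therefore the row player plays Confess with probability 1 − 5/8 = 3/8.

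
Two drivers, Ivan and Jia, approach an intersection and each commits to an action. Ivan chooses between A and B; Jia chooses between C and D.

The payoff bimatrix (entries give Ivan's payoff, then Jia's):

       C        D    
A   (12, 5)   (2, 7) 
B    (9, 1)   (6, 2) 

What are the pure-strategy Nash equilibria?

(A, C): Jia prefers D (7 > 5) — not an equilibrium.
(A, D): Ivan prefers B (6 > 2) — not an equilibrium.
(B, C): Ivan prefers A (12 > 9); Jia prefers D (2 > 1) — not an equilibrium.
(B, D): Ivan gets 6 ≥ 2 from A, and Jia gets 2 ≥ 1 from C — Nash equilibrium.

(B, D)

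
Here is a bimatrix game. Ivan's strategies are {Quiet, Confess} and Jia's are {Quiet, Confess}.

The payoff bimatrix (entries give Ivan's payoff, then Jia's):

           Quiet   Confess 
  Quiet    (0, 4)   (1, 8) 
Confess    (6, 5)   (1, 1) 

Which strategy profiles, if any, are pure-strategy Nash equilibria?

(Quiet, Confess) and (Confess, Quiet)

(Quiet, Quiet): Ivan prefers Confess (6 > 0); Jia prefers Confess (8 > 4) — not an equilibrium.
(Quiet, Confess): Ivan gets 1 ≥ 1 from Confess, and Jia gets 8 ≥ 4 from Quiet — Nash equilibrium.
(Confess, Quiet): Ivan gets 6 ≥ 0 from Quiet, and Jia gets 5 ≥ 1 from Confess — Nash equilibrium.
(Confess, Confess): Jia prefers Quiet (5 > 1) — not an equilibrium.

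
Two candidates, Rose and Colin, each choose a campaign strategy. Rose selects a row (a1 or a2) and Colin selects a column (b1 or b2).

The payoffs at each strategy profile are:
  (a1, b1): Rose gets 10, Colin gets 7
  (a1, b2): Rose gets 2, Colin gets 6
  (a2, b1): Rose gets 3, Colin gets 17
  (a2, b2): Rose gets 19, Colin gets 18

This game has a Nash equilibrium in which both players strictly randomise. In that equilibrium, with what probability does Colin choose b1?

Let y be the probability that Colin plays b1. In a completely mixed equilibrium, Rose must be indifferent between a1 and a2.
Rose's expected payoff from a1 is 10y + 2(1−y); from a2 it is 3y + 19(1−y).
Setting these equal: 8y + 2 = −16y + 19, so y = 17/24.

17/24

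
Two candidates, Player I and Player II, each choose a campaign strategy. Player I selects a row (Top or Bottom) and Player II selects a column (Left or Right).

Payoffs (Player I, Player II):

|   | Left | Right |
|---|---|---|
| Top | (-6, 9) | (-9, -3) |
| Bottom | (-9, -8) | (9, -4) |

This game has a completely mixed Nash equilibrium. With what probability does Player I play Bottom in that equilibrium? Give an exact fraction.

Let p be the probability that Player I plays Top. In a completely mixed equilibrium, Player II must be indifferent between Left and Right.
Player II's expected payoff from Left is 9p − 8(1−p); from Right it is −3p − 4(1−p).
Setting these equal: 17p − 8 = p − 4, so p = 1/4.
Therefore Player I plays Bottom with probability 1 − 1/4 = 3/4.

3/4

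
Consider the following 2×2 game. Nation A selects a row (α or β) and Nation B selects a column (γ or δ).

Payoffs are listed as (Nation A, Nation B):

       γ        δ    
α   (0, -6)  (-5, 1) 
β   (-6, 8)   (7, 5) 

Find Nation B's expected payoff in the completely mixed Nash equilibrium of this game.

First find x, the probability Nation A plays α, from Nation B's indifference between γ and δ: −6x + 8(1−x) = x + 5(1−x), giving x = 3/10.
Since Nation B is indifferent in equilibrium, Nation B's expected payoff equals the payoff from either column against (3/10, 7/10). Using γ: −6(3/10) + 8(7/10) = 19/5.

19/5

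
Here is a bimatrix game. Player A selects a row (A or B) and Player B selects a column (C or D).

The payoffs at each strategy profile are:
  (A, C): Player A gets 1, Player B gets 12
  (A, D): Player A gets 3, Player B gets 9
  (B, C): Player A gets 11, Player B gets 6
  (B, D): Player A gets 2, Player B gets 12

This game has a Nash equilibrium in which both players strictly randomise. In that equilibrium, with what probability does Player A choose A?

2/3

Let p be the probability that Player A plays A. In a completely mixed equilibrium, Player B must be indifferent between C and D.
Player B's expected payoff from C is 12p + 6(1−p); from D it is 9p + 12(1−p).
Setting these equal: 6p + 6 = −3p + 12, so p = 2/3.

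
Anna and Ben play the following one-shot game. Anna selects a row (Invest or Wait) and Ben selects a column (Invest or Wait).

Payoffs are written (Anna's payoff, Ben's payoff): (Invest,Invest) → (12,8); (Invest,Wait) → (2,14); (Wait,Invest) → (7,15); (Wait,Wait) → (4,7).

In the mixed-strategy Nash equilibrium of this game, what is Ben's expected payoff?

11

First find x, the probability Anna plays Invest, from Ben's indifference between Invest and Wait: 8x + 15(1−x) = 14x + 7(1−x), giving x = 4/7.
Since Ben is indifferent in equilibrium, Ben's expected payoff equals the payoff from either column against (4/7, 3/7). Using Invest: 8(4/7) + 15(3/7) = 11.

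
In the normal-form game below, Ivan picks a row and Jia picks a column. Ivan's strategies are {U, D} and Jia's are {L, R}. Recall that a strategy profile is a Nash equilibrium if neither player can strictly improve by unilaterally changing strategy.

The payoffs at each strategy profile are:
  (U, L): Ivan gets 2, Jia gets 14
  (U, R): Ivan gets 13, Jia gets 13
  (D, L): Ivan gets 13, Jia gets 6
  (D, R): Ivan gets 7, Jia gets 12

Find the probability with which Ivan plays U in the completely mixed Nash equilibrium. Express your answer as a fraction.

6/7

Let p be the probability that Ivan plays U. In a completely mixed equilibrium, Jia must be indifferent between L and R.
Jia's expected payoff from L is 14p + 6(1−p); from R it is 13p + 12(1−p).
Setting these equal: 8p + 6 = p + 12, so p = 6/7.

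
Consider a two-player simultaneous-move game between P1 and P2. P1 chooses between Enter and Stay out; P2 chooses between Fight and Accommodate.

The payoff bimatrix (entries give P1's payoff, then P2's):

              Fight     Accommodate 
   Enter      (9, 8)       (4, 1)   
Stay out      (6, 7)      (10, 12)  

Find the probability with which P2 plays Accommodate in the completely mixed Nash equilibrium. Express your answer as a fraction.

1/3

Let c be the probability that P2 plays Fight. In a completely mixed equilibrium, P1 must be indifferent between Enter and Stay out.
P1's expected payoff from Enter is 9c + 4(1−c); from Stay out it is 6c + 10(1−c).
Setting these equal: 5c + 4 = −4c + 10, so c = 2/3.
Therefore P2 plays Accommodate with probability 1 − 2/3 = 1/3.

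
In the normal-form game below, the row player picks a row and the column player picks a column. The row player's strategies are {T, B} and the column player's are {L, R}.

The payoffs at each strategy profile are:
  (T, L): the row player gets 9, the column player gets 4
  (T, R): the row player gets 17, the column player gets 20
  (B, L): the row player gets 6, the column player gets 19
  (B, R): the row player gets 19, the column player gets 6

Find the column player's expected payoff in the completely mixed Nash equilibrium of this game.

356/29

First find p, the probability the row player plays T, from the column player's indifference between L and R: 4p + 19(1−p) = 20p + 6(1−p), giving p = 13/29.
Since the column player is indifferent in equilibrium, the column player's expected payoff equals the payoff from either column against (13/29, 16/29). Using L: 4(13/29) + 19(16/29) = 356/29.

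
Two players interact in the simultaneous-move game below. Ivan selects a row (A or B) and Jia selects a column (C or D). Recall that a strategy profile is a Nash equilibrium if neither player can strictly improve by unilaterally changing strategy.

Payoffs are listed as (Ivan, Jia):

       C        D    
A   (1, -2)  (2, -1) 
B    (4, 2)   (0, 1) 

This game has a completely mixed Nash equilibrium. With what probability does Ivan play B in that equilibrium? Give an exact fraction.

Let x be the probability that Ivan plays A. In a completely mixed equilibrium, Jia must be indifferent between C and D.
Jia's expected payoff from C is −2x + 2(1−x); from D it is −x + (1−x).
Setting these equal: −4x + 2 = −2x + 1, so x = 1/2.
Therefore Ivan plays B with probability 1 − 1/2 = 1/2.

1/2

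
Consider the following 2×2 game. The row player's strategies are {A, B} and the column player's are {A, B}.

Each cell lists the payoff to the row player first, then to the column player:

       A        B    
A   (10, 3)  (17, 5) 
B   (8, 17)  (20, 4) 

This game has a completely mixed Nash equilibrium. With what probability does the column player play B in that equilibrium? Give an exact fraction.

2/5

Let q be the probability that the column player plays A. In a completely mixed equilibrium, the row player must be indifferent between A and B.
The row player's expected payoff from A is 10q + 17(1−q); from B it is 8q + 20(1−q).
Setting these equal: −7q + 17 = −12q + 20, so q = 3/5.
Therefore the column player plays B with probability 1 − 3/5 = 2/5.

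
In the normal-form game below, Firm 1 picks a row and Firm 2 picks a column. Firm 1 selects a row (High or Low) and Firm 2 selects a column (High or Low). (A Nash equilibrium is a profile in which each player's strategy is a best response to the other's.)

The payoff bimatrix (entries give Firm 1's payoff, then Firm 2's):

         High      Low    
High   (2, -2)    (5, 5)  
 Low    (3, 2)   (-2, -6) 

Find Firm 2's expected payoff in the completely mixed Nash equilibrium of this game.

First find p, the probability Firm 1 plays High, from Firm 2's indifference between High and Low: −2p + 2(1−p) = 5p − 6(1−p), giving p = 8/15.
Since Firm 2 is indifferent in equilibrium, Firm 2's expected payoff equals the payoff from either column against (8/15, 7/15). Using High: −2(8/15) + 2(7/15) = -2/15.

-2/15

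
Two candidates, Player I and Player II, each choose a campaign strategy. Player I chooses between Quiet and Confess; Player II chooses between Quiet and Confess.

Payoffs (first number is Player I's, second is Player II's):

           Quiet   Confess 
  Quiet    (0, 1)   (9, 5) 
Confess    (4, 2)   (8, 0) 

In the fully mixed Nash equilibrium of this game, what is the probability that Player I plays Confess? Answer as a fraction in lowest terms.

2/3

Let p be the probability that Player I plays Quiet. In a completely mixed equilibrium, Player II must be indifferent between Quiet and Confess.
Player II's expected payoff from Quiet is p + 2(1−p); from Confess it is 5p.
Setting these equal: −p + 2 = 5p, so p = 1/3.
Therefore Player I plays Confess with probability 1 − 1/3 = 2/3.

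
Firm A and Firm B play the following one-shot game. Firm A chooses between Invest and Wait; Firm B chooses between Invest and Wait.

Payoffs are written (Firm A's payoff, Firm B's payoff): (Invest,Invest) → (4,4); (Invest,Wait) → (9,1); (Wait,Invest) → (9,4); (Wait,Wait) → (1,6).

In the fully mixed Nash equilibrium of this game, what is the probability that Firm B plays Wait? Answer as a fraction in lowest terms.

5/13

Let q be the probability that Firm B plays Invest. In a completely mixed equilibrium, Firm A must be indifferent between Invest and Wait.
Firm A's expected payoff from Invest is 4q + 9(1−q); from Wait it is 9q + (1−q).
Setting these equal: −5q + 9 = 8q + 1, so q = 8/13.
Therefore Firm B plays Wait with probability 1 − 8/13 = 5/13.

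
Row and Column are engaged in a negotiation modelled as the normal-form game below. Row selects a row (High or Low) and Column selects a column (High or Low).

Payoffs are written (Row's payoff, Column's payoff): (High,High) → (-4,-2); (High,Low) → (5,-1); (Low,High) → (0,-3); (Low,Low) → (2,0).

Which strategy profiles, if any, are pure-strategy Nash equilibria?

(High, High): Row prefers Low (0 > -4); Column prefers Low (-1 > -2) — not an equilibrium.
(High, Low): Row gets 5 ≥ 2 from Low, and Column gets -1 ≥ -2 from High — Nash equilibrium.
(Low, High): Column prefers Low (0 > -3) — not an equilibrium.
(Low, Low): Row prefers High (5 > 2) — not an equilibrium.

(High, Low)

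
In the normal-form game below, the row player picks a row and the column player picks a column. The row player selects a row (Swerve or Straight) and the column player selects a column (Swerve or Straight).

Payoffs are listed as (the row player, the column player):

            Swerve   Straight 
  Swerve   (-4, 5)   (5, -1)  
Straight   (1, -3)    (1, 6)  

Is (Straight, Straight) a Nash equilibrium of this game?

At (Straight, Straight), the row player earns 1; switching to Swerve would give 5, so the row player would deviate.
The column player earns 6; switching to Swerve would give -3, so the column player has no profitable deviation.
Since at least one player can profitably deviate, this is not a Nash equilibrium.

No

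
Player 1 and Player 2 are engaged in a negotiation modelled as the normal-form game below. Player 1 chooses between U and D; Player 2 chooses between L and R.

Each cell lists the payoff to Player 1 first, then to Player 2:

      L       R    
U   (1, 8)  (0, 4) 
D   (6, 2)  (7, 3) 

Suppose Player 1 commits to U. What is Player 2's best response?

L

Against U, Player 2 earns 8 from L and 4 from R.
So L is the best response.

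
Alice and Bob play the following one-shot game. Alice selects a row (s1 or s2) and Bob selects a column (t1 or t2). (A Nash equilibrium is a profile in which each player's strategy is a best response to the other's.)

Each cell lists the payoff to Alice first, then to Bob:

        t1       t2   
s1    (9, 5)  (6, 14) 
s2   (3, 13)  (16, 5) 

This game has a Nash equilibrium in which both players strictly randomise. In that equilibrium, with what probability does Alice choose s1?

8/17

Let p be the probability that Alice plays s1. In a completely mixed equilibrium, Bob must be indifferent between t1 and t2.
Bob's expected payoff from t1 is 5p + 13(1−p); from t2 it is 14p + 5(1−p).
Setting these equal: −8p + 13 = 9p + 5, so p = 8/17.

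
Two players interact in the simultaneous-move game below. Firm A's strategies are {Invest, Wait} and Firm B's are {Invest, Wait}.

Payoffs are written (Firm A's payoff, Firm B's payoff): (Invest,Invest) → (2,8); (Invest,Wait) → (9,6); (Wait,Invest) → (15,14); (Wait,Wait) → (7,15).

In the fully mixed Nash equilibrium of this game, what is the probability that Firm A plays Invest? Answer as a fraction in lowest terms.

Let x be the probability that Firm A plays Invest. In a completely mixed equilibrium, Firm B must be indifferent between Invest and Wait.
Firm B's expected payoff from Invest is 8x + 14(1−x); from Wait it is 6x + 15(1−x).
Setting these equal: −6x + 14 = −9x + 15, so x = 1/3.

1/3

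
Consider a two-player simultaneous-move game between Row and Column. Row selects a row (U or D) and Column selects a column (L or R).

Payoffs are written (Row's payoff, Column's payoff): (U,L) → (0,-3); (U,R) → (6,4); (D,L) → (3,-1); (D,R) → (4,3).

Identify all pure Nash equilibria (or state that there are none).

(U, R)

(U, L): Row prefers D (3 > 0); Column prefers R (4 > -3) — not an equilibrium.
(U, R): Row gets 6 ≥ 4 from D, and Column gets 4 ≥ -3 from L — Nash equilibrium.
(D, L): Column prefers R (3 > -1) — not an equilibrium.
(D, R): Row prefers U (6 > 4) — not an equilibrium.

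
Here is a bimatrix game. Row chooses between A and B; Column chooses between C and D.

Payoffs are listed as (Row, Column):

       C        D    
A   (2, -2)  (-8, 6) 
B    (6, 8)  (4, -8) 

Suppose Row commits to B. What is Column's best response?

C

Against B, Column earns 8 from C and -8 from D.
So C is the best response.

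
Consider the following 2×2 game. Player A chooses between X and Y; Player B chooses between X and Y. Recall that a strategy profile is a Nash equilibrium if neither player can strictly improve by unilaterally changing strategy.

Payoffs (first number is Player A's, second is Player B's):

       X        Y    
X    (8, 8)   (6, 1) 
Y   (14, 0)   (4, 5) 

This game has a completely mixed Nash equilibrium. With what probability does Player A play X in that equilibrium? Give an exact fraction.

Let p be the probability that Player A plays X. In a completely mixed equilibrium, Player B must be indifferent between X and Y.
Player B's expected payoff from X is 8p; from Y it is p + 5(1−p).
Setting these equal: 8p = −4p + 5, so p = 5/12.

5/12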